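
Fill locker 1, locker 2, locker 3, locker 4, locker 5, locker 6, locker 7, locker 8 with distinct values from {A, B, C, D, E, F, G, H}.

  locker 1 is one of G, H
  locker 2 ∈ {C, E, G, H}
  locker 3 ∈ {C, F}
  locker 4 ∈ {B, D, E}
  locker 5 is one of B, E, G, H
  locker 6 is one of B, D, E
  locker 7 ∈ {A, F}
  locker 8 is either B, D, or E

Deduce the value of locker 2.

C

The 8 variables draw from only 8 values {A, B, C, D, E, F, G, H}, so each is used; only locker 7 can be A, hence locker 7 = A.
The 7 still-open variables together cover exactly {B, C, D, E, F, G, H} — 7 values for 7 variables — and F appears only in locker 3's list, so locker 3 = F.
The 6 still-open variables draw from only 6 values {B, C, D, E, G, H}, so each is used; only locker 2 can be C, hence locker 2 = C.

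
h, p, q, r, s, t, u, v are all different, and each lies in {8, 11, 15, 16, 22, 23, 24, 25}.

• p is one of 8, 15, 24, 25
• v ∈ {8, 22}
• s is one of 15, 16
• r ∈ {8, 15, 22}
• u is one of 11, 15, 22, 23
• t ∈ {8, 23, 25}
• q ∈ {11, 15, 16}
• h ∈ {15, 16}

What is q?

Among the 8 variables, 24 fits only p (and all 8 values in {8, 11, 15, 16, 22, 23, 24, 25} must be used), so p = 24.
The 7 still-open variables draw from only 7 values {8, 11, 15, 16, 22, 23, 25}, so each is used; only t can be 25, hence t = 25.
The 6 still-open variables together cover exactly {8, 11, 15, 16, 22, 23} — 6 values for 6 variables — and 23 appears only in u's list, so u = 23.
The 5 still-open variables draw from only 5 values {8, 11, 15, 16, 22}, so each is used; only q can be 11, hence q = 11.

11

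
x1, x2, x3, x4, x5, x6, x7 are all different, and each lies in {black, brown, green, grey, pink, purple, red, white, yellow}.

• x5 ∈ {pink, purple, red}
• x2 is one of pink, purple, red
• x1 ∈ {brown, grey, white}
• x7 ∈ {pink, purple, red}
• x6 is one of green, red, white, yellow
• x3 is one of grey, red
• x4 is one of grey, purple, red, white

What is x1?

x2, x5, x7 share exactly the 3 values {pink, purple, red}; by pigeonhole those values go to them, so strike pink, purple, red from x3, x4, x6.
That leaves x3 = grey. So x1, x4 can't be grey.
x4's domain is down to {white}, so x4 = white. Eliminate white elsewhere: x1, x6.
So x1 = brown.

brown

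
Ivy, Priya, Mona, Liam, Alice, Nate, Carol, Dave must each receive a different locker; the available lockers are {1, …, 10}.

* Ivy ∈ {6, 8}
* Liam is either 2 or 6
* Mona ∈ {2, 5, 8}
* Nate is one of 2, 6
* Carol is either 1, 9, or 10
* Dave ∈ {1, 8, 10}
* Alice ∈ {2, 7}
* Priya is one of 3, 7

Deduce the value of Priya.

Liam and Nate share exactly the 2 values {2, 6}; by pigeonhole those values go to them, so strike 2, 6 from Ivy, Mona, Alice.
Ivy must be 8 (only option left). Remove 8 from Mona, Dave.
Mona must be 5 (only option left).
Alice must be 7 (only option left). So Priya can't be 7.
So Priya = 3.

3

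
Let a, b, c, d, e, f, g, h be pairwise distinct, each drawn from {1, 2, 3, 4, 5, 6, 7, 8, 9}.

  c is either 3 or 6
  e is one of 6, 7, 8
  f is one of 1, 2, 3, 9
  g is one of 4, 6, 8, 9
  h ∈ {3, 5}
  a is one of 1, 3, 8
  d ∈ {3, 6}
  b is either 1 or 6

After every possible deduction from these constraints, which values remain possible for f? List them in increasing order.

2, 9

The 2 variables c and d are confined to {3, 6}, which locks those values in; drop them from a, b, e, f, g, h.
That leaves b = 1. Remove 1 from a, f.
h has just one choice, so h = 5.
That leaves a = 8. Strike 8 from e, g.
e has just one choice, so e = 7.
No further eliminations apply; f can still be any of 2, 9.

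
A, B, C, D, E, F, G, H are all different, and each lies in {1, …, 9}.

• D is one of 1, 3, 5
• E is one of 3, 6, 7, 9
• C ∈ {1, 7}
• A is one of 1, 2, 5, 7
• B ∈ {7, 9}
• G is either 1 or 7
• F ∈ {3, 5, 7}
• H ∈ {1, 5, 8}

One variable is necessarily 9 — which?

The 8 variables draw from only 8 values {1, 2, 3, 5, 6, 7, 8, 9}, so each is used; only A can be 2, hence A = 2.
Among the 7 still-open variables, 6 fits only E (and all 7 values in {1, 3, 5, 6, 7, 8, 9} must be used), so E = 6.
Among the 6 still-open variables, 8 fits only H (and all 6 values in {1, 3, 5, 7, 8, 9} must be used), so H = 8.
The 5 still-open variables draw from only 5 values {1, 3, 5, 7, 9}, so each is used; only B can be 9, hence B = 9.

B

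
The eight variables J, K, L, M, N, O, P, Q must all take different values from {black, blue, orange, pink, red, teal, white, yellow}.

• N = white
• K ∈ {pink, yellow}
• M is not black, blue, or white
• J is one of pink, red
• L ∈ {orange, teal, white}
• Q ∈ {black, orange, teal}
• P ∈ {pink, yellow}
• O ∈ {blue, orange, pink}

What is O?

N must be white (only option left). Eliminate white elsewhere: L.
The 7 still-open variables draw from only 7 values {black, blue, orange, pink, red, teal, yellow}, so each is used; only Q can be black, hence Q = black.
The 6 still-open variables draw from only 6 values {blue, orange, pink, red, teal, yellow}, so each is used; only O can be blue, hence O = blue.

blue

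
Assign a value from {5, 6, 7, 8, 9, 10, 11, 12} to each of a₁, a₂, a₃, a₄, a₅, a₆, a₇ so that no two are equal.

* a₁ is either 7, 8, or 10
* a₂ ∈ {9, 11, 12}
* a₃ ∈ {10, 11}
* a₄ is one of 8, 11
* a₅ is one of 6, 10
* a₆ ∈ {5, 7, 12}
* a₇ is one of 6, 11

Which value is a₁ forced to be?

7

a₃, a₅, a₇ share exactly the 3 values {6, 10, 11}; by pigeonhole those values go to them, so strike 6, 10, 11 from a₁, a₂, a₄.
That leaves a₄ = 8. Strike 8 from a₁.
So a₁ = 7.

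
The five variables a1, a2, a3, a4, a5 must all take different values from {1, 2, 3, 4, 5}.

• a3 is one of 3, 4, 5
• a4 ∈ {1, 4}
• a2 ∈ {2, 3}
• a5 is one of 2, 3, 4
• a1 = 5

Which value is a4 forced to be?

a1 has just one choice, so a1 = 5. Remove 5 from a3.
The 4 still-open variables together cover exactly {1, 2, 3, 4} — 4 values for 4 variables — and 1 appears only in a4's list, so a4 = 1.

1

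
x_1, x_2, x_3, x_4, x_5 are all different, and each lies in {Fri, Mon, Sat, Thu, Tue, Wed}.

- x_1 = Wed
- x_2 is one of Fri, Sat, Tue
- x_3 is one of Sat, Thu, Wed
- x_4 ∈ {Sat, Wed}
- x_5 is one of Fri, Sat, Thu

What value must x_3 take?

Thu

x_1's domain is down to {Wed}, so x_1 = Wed. Remove Wed from x_3, x_4.
That leaves x_4 = Sat. Eliminate Sat elsewhere: x_2, x_3, x_5.
So x_3 = Thu.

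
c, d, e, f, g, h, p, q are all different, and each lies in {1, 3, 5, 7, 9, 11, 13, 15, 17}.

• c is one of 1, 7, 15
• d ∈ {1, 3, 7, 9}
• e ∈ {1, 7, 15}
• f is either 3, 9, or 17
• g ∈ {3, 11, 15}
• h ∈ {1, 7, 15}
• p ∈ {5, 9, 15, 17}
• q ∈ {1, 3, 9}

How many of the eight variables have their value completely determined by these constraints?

Among the 8 variables, 5 fits only p (and all 8 values in {1, 3, 5, 7, 9, 11, 15, 17} must be used), so p = 5.
The 7 still-open variables together cover exactly {1, 3, 7, 9, 11, 15, 17} — 7 values for 7 variables — and 11 appears only in g's list, so g = 11.
The 6 still-open variables together cover exactly {1, 3, 7, 9, 15, 17} — 6 values for 6 variables — and 17 appears only in f's list, so f = 17.
c, e, h between them cover only {1, 7, 15} — a naked triple. Remove those values from d, q.
Determined: f=17, g=11, p=5. The other variables each still have more than one consistent value. That makes 3.

3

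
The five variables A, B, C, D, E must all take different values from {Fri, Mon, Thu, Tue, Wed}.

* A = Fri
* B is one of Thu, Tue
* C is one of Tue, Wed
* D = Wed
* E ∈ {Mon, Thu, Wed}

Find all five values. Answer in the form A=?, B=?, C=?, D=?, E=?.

A=Fri, B=Thu, C=Tue, D=Wed, E=Mon

A has just one choice, so A = Fri.
That leaves D = Wed. Eliminate Wed elsewhere: C, E.
C has just one choice, so C = Tue. Eliminate Tue elsewhere: B.
B must be Thu (only option left). Eliminate Thu elsewhere: E.
E must be Mon (only option left).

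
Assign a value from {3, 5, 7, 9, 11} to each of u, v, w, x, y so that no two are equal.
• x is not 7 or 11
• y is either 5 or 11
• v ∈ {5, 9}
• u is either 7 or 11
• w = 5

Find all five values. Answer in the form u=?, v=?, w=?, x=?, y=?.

w's domain is down to {5}, so w = 5. So v, x, y can't be 5.
y must be 11 (only option left). Remove 11 from u.
u must be 7 (only option left).
That leaves v = 9. Remove 9 from x.
x's domain is down to {3}, so x = 3.

u=7, v=9, w=5, x=3, y=11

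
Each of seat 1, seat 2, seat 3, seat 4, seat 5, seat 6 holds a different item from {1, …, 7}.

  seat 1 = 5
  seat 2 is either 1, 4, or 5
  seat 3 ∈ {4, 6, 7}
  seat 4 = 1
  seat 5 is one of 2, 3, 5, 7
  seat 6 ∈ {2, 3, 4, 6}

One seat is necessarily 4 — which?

seat 2

seat 1 must be 5 (only option left). Eliminate 5 elsewhere: seat 2, seat 5.
seat 4 has just one choice, so seat 4 = 1. Strike 1 from seat 2.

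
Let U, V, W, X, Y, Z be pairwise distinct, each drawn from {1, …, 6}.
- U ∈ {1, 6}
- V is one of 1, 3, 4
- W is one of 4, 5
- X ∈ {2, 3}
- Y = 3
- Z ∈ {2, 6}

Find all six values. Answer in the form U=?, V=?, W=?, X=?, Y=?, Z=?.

U=1, V=4, W=5, X=2, Y=3, Z=6

Y has just one choice, so Y = 3. Eliminate 3 elsewhere: V, X.
X's domain is down to {2}, so X = 2. So Z can't be 2.
Z must be 6 (only option left). Strike 6 from U.
U's domain is down to {1}, so U = 1. So V can't be 1.
V must be 4 (only option left). So W can't be 4.
That leaves W = 5.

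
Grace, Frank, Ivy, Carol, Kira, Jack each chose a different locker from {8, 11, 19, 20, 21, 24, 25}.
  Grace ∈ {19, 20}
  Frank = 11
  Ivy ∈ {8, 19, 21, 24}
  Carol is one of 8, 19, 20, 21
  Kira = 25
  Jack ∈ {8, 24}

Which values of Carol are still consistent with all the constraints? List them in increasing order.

8, 19, 20, 21

Frank's domain is down to {11}, so Frank = 11.
That leaves Kira = 25.
No further eliminations apply; Carol can still be any of 8, 19, 20, 21.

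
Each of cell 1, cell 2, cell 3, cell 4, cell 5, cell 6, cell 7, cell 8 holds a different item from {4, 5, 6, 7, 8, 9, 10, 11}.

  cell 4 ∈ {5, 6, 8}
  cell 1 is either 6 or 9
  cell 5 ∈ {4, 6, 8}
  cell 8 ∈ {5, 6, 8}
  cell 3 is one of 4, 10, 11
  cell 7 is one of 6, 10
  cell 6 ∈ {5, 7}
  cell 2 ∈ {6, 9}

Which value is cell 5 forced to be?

The 8 variables draw from only 8 values {4, 5, 6, 7, 8, 9, 10, 11}, so each is used; only cell 6 can be 7, hence cell 6 = 7.
The 7 still-open variables together cover exactly {4, 5, 6, 8, 9, 10, 11} — 7 values for 7 variables — and 11 appears only in cell 3's list, so cell 3 = 11.
The 6 still-open variables together cover exactly {4, 5, 6, 8, 9, 10} — 6 values for 6 variables — and 4 appears only in cell 5's list, so cell 5 = 4.

4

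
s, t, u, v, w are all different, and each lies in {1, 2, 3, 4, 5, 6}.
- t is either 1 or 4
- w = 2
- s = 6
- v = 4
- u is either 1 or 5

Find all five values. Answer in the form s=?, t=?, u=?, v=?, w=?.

s=6, t=1, u=5, v=4, w=2

s must be 6 (only option left).
v must be 4 (only option left). Remove 4 from t.
w has just one choice, so w = 2.
That leaves t = 1. Remove 1 from u.
u's domain is down to {5}, so u = 5.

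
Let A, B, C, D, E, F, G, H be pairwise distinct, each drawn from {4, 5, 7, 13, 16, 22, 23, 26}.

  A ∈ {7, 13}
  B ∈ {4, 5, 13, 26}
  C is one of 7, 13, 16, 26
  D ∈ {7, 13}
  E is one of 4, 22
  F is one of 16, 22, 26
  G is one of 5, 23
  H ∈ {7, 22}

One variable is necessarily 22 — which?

The 8 variables draw from only 8 values {4, 5, 7, 13, 16, 22, 23, 26}, so each is used; only G can be 23, hence G = 23.
The 7 still-open variables draw from only 7 values {4, 5, 7, 13, 16, 22, 26}, so each is used; only B can be 5, hence B = 5.
The 6 still-open variables draw from only 6 values {4, 7, 13, 16, 22, 26}, so each is used; only E can be 4, hence E = 4.
The 2 variables A and D are confined to {7, 13}, which locks those values in; drop them from C, H.
So 22 goes to H.

H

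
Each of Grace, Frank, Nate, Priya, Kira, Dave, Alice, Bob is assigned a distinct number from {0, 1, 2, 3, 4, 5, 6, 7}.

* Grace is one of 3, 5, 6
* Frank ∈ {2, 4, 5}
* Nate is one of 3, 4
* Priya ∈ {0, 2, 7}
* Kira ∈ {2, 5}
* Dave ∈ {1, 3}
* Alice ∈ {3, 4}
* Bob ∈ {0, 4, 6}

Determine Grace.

6

Among the 8 variables, 1 fits only Dave (and all 8 values in {0, 1, 2, 3, 4, 5, 6, 7} must be used), so Dave = 1.
Among the 7 still-open variables, 7 fits only Priya (and all 7 values in {0, 2, 3, 4, 5, 6, 7} must be used), so Priya = 7.
Among the 6 still-open variables, 0 fits only Bob (and all 6 values in {0, 2, 3, 4, 5, 6} must be used), so Bob = 0.
The 5 still-open variables together cover exactly {2, 3, 4, 5, 6} — 5 values for 5 variables — and 6 appears only in Grace's list, so Grace = 6.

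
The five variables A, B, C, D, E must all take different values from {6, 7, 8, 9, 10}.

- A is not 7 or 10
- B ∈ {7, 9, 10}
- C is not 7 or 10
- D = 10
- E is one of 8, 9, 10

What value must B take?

7

D's domain is down to {10}, so D = 10. Remove 10 from B, E.
The 4 still-open variables together cover exactly {6, 7, 8, 9} — 4 values for 4 variables — and 7 appears only in B's list, so B = 7.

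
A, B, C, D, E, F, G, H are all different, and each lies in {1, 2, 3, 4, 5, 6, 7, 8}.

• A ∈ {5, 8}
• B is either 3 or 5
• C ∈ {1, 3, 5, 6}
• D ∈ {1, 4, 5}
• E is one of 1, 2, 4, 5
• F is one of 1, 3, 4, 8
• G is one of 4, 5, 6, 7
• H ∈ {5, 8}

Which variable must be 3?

The 8 variables draw from only 8 values {1, 2, 3, 4, 5, 6, 7, 8}, so each is used; only E can be 2, hence E = 2.
Among the 7 still-open variables, 7 fits only G (and all 7 values in {1, 3, 4, 5, 6, 7, 8} must be used), so G = 7.
The 6 still-open variables together cover exactly {1, 3, 4, 5, 6, 8} — 6 values for 6 variables — and 6 appears only in C's list, so C = 6.
A and H between them cover only {5, 8} — a naked pair. Remove those values from B, D, F.
So 3 goes to B.

B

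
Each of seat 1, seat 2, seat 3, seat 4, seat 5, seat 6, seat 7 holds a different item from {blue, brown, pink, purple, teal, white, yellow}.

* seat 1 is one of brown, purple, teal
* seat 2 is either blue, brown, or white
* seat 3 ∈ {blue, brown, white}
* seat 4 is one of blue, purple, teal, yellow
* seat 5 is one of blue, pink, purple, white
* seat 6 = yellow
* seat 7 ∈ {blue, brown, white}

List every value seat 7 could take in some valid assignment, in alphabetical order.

seat 6's domain is down to {yellow}, so seat 6 = yellow. So seat 4 can't be yellow.
The 6 still-open variables together cover exactly {blue, brown, pink, purple, teal, white} — 6 values for 6 variables — and pink appears only in seat 5's list, so seat 5 = pink.
The 3 variables seat 2, seat 3, seat 7 are confined to {blue, brown, white}, which locks those values in; drop them from seat 1, seat 4.
No further eliminations apply; seat 7 can still be any of blue, brown, white.

blue, brown, white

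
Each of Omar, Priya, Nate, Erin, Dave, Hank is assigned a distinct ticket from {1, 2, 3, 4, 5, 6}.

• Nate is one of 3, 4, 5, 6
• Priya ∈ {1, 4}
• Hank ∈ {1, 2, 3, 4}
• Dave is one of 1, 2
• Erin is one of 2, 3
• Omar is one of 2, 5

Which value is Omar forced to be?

The 6 variables together cover exactly {1, 2, 3, 4, 5, 6} — 6 values for 6 variables — and 6 appears only in Nate's list, so Nate = 6.
The 5 still-open variables draw from only 5 values {1, 2, 3, 4, 5}, so each is used; only Omar can be 5, hence Omar = 5.

5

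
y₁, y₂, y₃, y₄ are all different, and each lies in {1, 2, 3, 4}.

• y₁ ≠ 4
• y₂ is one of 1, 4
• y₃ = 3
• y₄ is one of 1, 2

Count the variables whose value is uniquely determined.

y₃ has just one choice, so y₃ = 3. Remove 3 from y₁.
The 3 still-open variables draw from only 3 values {1, 2, 4}, so each is used; only y₂ can be 4, hence y₂ = 4.
Determined: y₂=4, y₃=3. The other variables each still have more than one consistent value. That makes 2.

2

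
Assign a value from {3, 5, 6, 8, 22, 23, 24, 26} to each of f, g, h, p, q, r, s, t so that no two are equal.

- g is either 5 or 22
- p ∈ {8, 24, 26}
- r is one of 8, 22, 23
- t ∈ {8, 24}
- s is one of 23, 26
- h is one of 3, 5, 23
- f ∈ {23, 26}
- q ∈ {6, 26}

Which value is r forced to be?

22

The 8 variables draw from only 8 values {3, 5, 6, 8, 22, 23, 24, 26}, so each is used; only h can be 3, hence h = 3.
Among the 7 still-open variables, 5 fits only g (and all 7 values in {5, 6, 8, 22, 23, 24, 26} must be used), so g = 5.
The 6 still-open variables draw from only 6 values {6, 8, 22, 23, 24, 26}, so each is used; only q can be 6, hence q = 6.
The 5 still-open variables together cover exactly {8, 22, 23, 24, 26} — 5 values for 5 variables — and 22 appears only in r's list, so r = 22.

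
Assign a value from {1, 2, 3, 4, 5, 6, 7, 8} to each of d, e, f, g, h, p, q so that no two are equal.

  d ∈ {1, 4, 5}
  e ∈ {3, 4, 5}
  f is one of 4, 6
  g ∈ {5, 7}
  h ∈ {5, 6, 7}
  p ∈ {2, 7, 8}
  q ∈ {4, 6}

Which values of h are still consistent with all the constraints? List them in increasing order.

5, 7

The 2 variables f and q are confined to {4, 6}, which locks those values in; drop them from d, e, h.
The 2 variables g and h are confined to {5, 7}, which locks those values in; drop them from d, e, p.
d has just one choice, so d = 1.
e must be 3 (only option left).
No further eliminations apply; h can still be any of 5, 7.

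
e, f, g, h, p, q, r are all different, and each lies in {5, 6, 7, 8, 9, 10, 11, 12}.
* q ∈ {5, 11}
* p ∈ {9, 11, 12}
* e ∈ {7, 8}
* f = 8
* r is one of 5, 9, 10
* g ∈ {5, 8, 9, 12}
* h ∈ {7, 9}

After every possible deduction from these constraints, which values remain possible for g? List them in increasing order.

5, 12

f must be 8 (only option left). So e, g can't be 8.
e has just one choice, so e = 7. Strike 7 from h.
h must be 9 (only option left). Eliminate 9 elsewhere: g, p, r.
The 4 still-open variables draw from only 4 values {5, 10, 11, 12}, so each is used; only r can be 10, hence r = 10.
No further eliminations apply; g can still be any of 5, 12.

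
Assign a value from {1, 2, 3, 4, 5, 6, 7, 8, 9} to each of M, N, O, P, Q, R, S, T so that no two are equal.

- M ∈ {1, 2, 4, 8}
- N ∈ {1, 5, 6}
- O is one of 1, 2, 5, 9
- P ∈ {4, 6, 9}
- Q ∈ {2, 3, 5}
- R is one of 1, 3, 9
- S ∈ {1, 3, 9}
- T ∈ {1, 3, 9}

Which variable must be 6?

Among the 8 variables, 8 fits only M (and all 8 values in {1, 2, 3, 4, 5, 6, 8, 9} must be used), so M = 8.
The 7 still-open variables together cover exactly {1, 2, 3, 4, 5, 6, 9} — 7 values for 7 variables — and 4 appears only in P's list, so P = 4.
Among the 6 still-open variables, 6 fits only N (and all 6 values in {1, 2, 3, 5, 6, 9} must be used), so N = 6.

N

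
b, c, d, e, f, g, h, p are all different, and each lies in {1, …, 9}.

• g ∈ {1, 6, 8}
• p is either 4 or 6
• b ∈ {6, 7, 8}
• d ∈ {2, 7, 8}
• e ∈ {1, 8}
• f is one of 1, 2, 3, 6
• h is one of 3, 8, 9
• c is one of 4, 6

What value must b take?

Among the 8 variables, 9 fits only h (and all 8 values in {1, 2, 3, 4, 6, 7, 8, 9} must be used), so h = 9.
Among the 7 still-open variables, 3 fits only f (and all 7 values in {1, 2, 3, 4, 6, 7, 8} must be used), so f = 3.
The 6 still-open variables together cover exactly {1, 2, 4, 6, 7, 8} — 6 values for 6 variables — and 2 appears only in d's list, so d = 2.
Among the 5 still-open variables, 7 fits only b (and all 5 values in {1, 4, 6, 7, 8} must be used), so b = 7.

7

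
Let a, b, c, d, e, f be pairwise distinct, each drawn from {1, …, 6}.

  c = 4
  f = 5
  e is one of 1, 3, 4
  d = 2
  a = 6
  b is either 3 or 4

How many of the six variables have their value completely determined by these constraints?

a's domain is down to {6}, so a = 6.
That leaves c = 4. So b, e can't be 4.
d's domain is down to {2}, so d = 2.
f must be 5 (only option left).
b must be 3 (only option left). So e can't be 3.
That leaves e = 1.
Every variable is fixed: a=6, b=3, c=4, d=2, e=1, f=5. That makes 6.

6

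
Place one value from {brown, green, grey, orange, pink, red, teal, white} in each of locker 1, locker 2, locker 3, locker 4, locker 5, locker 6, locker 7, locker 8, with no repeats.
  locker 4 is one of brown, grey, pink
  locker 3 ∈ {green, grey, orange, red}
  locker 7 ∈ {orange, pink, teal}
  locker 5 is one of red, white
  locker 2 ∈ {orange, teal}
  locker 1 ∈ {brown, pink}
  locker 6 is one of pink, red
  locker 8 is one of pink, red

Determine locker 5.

white

The 8 variables together cover exactly {brown, green, grey, orange, pink, red, teal, white} — 8 values for 8 variables — and green appears only in locker 3's list, so locker 3 = green.
Among the 7 still-open variables, grey fits only locker 4 (and all 7 values in {brown, grey, orange, pink, red, teal, white} must be used), so locker 4 = grey.
The 6 still-open variables together cover exactly {brown, orange, pink, red, teal, white} — 6 values for 6 variables — and brown appears only in locker 1's list, so locker 1 = brown.
The 5 still-open variables draw from only 5 values {orange, pink, red, teal, white}, so each is used; only locker 5 can be white, hence locker 5 = white.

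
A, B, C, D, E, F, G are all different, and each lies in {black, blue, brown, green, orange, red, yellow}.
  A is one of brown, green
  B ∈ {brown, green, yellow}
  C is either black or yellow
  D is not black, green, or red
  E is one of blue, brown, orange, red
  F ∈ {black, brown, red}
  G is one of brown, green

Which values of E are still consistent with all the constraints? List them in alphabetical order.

blue, orange

A and G share exactly the 2 values {brown, green}; by pigeonhole those values go to them, so strike brown, green from B, D, E, F.
B's domain is down to {yellow}, so B = yellow. Remove yellow from C, D.
That leaves C = black. Remove black from F.
F has just one choice, so F = red. Strike red from E.
No further eliminations apply; E can still be any of blue, orange.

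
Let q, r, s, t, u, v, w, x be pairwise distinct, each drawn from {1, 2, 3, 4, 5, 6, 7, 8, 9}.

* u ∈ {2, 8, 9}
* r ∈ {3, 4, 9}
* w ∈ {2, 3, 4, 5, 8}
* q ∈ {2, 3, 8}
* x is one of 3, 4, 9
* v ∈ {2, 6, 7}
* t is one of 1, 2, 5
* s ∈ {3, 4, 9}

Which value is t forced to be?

The 3 variables r, s, x are confined to {3, 4, 9}, which locks those values in; drop them from q, u, w.
q and u share exactly the 2 values {2, 8}; by pigeonhole those values go to them, so strike 2, 8 from t, v, w.
That leaves w = 5. Strike 5 from t.
So t = 1.

1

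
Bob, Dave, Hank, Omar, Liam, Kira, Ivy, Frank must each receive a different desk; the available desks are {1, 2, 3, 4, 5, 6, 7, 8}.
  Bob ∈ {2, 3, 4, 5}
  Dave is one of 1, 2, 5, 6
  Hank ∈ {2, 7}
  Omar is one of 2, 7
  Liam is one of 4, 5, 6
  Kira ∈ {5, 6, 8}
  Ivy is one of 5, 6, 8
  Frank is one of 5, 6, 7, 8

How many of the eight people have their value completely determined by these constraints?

3

Among the 8 variables, 1 fits only Dave (and all 8 values in {1, 2, 3, 4, 5, 6, 7, 8} must be used), so Dave = 1.
The 7 still-open variables draw from only 7 values {2, 3, 4, 5, 6, 7, 8}, so each is used; only Bob can be 3, hence Bob = 3.
The 6 still-open variables together cover exactly {2, 4, 5, 6, 7, 8} — 6 values for 6 variables — and 4 appears only in Liam's list, so Liam = 4.
Hank and Omar between them cover only {2, 7} — a naked pair. Remove those values from Frank.
Determined: Bob=3, Dave=1, Liam=4. The other people each still have more than one consistent value. That makes 3.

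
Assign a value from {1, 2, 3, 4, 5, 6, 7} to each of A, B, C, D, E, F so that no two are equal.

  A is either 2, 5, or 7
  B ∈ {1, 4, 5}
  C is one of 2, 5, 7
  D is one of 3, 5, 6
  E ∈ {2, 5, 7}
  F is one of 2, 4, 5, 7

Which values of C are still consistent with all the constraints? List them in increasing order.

2, 5, 7

A, C, E share exactly the 3 values {2, 5, 7}; by pigeonhole those values go to them, so strike 2, 5, 7 from B, D, F.
F has just one choice, so F = 4. So B can't be 4.
B must be 1 (only option left).
No further eliminations apply; C can still be any of 2, 5, 7.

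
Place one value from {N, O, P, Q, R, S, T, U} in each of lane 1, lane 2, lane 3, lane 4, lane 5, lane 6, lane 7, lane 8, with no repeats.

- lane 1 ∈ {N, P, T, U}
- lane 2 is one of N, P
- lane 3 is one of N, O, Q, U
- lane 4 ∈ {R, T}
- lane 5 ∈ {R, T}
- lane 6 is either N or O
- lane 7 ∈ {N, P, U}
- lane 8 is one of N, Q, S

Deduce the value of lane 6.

The 8 variables draw from only 8 values {N, O, P, Q, R, S, T, U}, so each is used; only lane 8 can be S, hence lane 8 = S.
The 7 still-open variables together cover exactly {N, O, P, Q, R, T, U} — 7 values for 7 variables — and Q appears only in lane 3's list, so lane 3 = Q.
Among the 6 still-open variables, O fits only lane 6 (and all 6 values in {N, O, P, R, T, U} must be used), so lane 6 = O.

O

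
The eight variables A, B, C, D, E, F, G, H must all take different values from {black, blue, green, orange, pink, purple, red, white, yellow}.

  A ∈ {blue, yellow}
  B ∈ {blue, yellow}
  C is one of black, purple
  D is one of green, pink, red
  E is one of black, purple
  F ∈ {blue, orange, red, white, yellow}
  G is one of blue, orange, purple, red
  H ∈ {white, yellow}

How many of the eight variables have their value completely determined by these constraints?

A and B between them cover only {blue, yellow} — a naked pair. Remove those values from F, G, H.
That leaves H = white. Eliminate white elsewhere: F.
C and E share exactly the 2 values {black, purple}; by pigeonhole those values go to them, so strike black, purple from G.
The 2 variables F and G are confined to {orange, red}, which locks those values in; drop them from D.
Determined: H=white. The other variables each still have more than one consistent value. That makes 1.

1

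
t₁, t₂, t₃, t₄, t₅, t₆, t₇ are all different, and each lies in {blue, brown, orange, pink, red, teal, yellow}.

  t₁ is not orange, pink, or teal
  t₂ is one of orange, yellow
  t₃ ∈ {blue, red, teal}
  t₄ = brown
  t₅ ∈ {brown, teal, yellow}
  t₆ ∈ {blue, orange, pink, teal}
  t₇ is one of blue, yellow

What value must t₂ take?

orange

t₄ has just one choice, so t₄ = brown. Eliminate brown elsewhere: t₁, t₅.
The 6 still-open variables draw from only 6 values {blue, orange, pink, red, teal, yellow}, so each is used; only t₆ can be pink, hence t₆ = pink.
The 5 still-open variables together cover exactly {blue, orange, red, teal, yellow} — 5 values for 5 variables — and orange appears only in t₂'s list, so t₂ = orange.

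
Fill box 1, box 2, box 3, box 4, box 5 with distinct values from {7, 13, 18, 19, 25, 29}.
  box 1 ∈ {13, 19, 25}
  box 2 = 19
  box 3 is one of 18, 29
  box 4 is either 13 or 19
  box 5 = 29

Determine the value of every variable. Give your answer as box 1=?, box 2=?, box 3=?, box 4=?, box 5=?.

box 2 must be 19 (only option left). So box 1, box 4 can't be 19.
box 4 must be 13 (only option left). Strike 13 from box 1.
That leaves box 5 = 29. Eliminate 29 elsewhere: box 3.
box 1 must be 25 (only option left).
box 3's domain is down to {18}, so box 3 = 18.

box 1=25, box 2=19, box 3=18, box 4=13, box 5=29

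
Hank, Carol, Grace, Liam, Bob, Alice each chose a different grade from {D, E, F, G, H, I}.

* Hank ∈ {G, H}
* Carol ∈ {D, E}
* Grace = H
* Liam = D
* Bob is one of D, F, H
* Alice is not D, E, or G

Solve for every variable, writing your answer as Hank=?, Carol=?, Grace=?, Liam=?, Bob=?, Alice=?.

Grace has just one choice, so Grace = H. Strike H from Hank, Bob, Alice.
That leaves Liam = D. Strike D from Carol, Bob.
Bob's domain is down to {F}, so Bob = F. Remove F from Alice.
Alice has just one choice, so Alice = I.
That leaves Hank = G.
That leaves Carol = E.

Hank=G, Carol=E, Grace=H, Liam=D, Bob=F, Alice=I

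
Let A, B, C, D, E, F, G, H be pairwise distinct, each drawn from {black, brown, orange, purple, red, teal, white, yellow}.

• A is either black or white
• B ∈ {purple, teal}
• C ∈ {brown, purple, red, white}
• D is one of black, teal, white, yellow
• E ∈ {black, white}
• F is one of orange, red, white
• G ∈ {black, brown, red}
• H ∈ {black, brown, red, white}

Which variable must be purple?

The 8 variables draw from only 8 values {black, brown, orange, purple, red, teal, white, yellow}, so each is used; only F can be orange, hence F = orange.
The 7 still-open variables together cover exactly {black, brown, purple, red, teal, white, yellow} — 7 values for 7 variables — and yellow appears only in D's list, so D = yellow.
The 6 still-open variables draw from only 6 values {black, brown, purple, red, teal, white}, so each is used; only B can be teal, hence B = teal.
The 5 still-open variables draw from only 5 values {black, brown, purple, red, white}, so each is used; only C can be purple, hence C = purple.

C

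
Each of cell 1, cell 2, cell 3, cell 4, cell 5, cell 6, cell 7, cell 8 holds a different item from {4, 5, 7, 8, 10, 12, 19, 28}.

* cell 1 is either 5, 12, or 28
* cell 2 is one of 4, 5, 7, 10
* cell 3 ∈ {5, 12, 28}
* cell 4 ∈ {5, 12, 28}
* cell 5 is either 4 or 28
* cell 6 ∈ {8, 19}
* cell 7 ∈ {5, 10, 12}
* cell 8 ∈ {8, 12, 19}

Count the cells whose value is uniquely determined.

The 8 variables together cover exactly {4, 5, 7, 8, 10, 12, 19, 28} — 8 values for 8 variables — and 7 appears only in cell 2's list, so cell 2 = 7.
The 7 still-open variables draw from only 7 values {4, 5, 8, 10, 12, 19, 28}, so each is used; only cell 5 can be 4, hence cell 5 = 4.
Among the 6 still-open variables, 10 fits only cell 7 (and all 6 values in {5, 8, 10, 12, 19, 28} must be used), so cell 7 = 10.
cell 1, cell 3, cell 4 share exactly the 3 values {5, 12, 28}; by pigeonhole those values go to them, so strike 5, 12, 28 from cell 8.
Determined: cell 2=7, cell 5=4, cell 7=10. The other cells each still have more than one consistent value. That makes 3.

3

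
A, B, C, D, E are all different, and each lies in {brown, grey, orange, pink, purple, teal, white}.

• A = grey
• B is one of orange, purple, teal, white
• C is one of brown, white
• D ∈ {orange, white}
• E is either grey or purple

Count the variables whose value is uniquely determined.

A must be grey (only option left). So E can't be grey.
E has just one choice, so E = purple. Strike purple from B.
Determined: A=grey, E=purple. The other variables each still have more than one consistent value. That makes 2.

2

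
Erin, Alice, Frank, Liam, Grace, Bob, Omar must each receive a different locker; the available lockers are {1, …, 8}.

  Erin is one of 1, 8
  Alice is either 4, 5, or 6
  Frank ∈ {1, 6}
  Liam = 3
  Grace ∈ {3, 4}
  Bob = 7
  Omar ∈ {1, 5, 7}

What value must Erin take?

8

Liam must be 3 (only option left). Strike 3 from Grace.
Grace must be 4 (only option left). So Alice can't be 4.
Bob must be 7 (only option left). So Omar can't be 7.
The 4 still-open variables draw from only 4 values {1, 5, 6, 8}, so each is used; only Erin can be 8, hence Erin = 8.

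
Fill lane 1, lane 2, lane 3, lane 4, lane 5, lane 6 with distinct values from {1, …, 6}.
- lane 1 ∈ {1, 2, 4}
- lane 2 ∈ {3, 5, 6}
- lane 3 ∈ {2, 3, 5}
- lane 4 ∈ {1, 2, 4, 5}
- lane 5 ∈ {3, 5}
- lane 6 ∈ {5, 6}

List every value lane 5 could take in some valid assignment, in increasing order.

3, 5

lane 2, lane 5, lane 6 share exactly the 3 values {3, 5, 6}; by pigeonhole those values go to them, so strike 3, 5, 6 from lane 3, lane 4.
lane 3 must be 2 (only option left). So lane 1, lane 4 can't be 2.
No further eliminations apply; lane 5 can still be any of 3, 5.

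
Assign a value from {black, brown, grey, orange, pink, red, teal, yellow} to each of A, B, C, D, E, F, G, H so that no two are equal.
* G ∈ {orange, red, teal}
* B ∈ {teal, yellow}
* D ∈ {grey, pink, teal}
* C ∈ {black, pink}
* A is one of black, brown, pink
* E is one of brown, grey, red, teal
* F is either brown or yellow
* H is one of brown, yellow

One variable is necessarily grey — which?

Among the 8 variables, orange fits only G (and all 8 values in {black, brown, grey, orange, pink, red, teal, yellow} must be used), so G = orange.
The 7 still-open variables together cover exactly {black, brown, grey, pink, red, teal, yellow} — 7 values for 7 variables — and red appears only in E's list, so E = red.
The 6 still-open variables draw from only 6 values {black, brown, grey, pink, teal, yellow}, so each is used; only D can be grey, hence D = grey.

D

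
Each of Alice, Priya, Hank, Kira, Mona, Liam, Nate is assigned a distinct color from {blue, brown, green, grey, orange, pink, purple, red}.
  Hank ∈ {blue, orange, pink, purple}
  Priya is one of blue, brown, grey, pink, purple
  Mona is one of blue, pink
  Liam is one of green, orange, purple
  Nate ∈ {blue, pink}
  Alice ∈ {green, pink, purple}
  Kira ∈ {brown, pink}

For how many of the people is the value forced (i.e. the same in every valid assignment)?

2

The 7 variables together cover exactly {blue, brown, green, grey, orange, pink, purple} — 7 values for 7 variables — and grey appears only in Priya's list, so Priya = grey.
The 6 still-open variables together cover exactly {blue, brown, green, orange, pink, purple} — 6 values for 6 variables — and brown appears only in Kira's list, so Kira = brown.
Mona and Nate share exactly the 2 values {blue, pink}; by pigeonhole those values go to them, so strike blue, pink from Alice, Hank.
Determined: Priya=grey, Kira=brown. The other people each still have more than one consistent value. That makes 2.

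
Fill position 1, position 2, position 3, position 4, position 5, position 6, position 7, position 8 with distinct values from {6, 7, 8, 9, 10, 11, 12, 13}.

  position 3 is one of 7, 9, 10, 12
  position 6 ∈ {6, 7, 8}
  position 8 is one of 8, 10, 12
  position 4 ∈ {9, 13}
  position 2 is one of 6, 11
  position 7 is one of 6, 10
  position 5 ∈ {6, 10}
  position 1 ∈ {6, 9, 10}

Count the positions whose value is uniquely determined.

The 8 variables together cover exactly {6, 7, 8, 9, 10, 11, 12, 13} — 8 values for 8 variables — and 11 appears only in position 2's list, so position 2 = 11.
The 7 still-open variables draw from only 7 values {6, 7, 8, 9, 10, 12, 13}, so each is used; only position 4 can be 13, hence position 4 = 13.
position 5 and position 7 between them cover only {6, 10} — a naked pair. Remove those values from position 1, position 3, position 6, position 8.
That leaves position 1 = 9. Strike 9 from position 3.
Determined: position 1=9, position 2=11, position 4=13. The other positions each still have more than one consistent value. That makes 3.

3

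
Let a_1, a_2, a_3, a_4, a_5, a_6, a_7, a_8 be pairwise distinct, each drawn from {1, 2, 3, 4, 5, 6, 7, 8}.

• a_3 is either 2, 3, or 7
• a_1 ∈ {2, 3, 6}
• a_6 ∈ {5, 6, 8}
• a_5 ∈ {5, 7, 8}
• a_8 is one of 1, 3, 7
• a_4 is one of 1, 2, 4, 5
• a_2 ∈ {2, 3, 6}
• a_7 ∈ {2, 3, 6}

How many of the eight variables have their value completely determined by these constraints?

3

Among the 8 variables, 4 fits only a_4 (and all 8 values in {1, 2, 3, 4, 5, 6, 7, 8} must be used), so a_4 = 4.
The 7 still-open variables draw from only 7 values {1, 2, 3, 5, 6, 7, 8}, so each is used; only a_8 can be 1, hence a_8 = 1.
a_1, a_2, a_7 share exactly the 3 values {2, 3, 6}; by pigeonhole those values go to them, so strike 2, 3, 6 from a_3, a_6.
That leaves a_3 = 7. So a_5 can't be 7.
Determined: a_3=7, a_4=4, a_8=1. The other variables each still have more than one consistent value. That makes 3.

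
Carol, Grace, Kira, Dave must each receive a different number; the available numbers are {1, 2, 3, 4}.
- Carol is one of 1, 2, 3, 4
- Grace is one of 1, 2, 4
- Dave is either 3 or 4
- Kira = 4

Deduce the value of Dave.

3

Kira must be 4 (only option left). Remove 4 from Carol, Grace, Dave.
So Dave = 3.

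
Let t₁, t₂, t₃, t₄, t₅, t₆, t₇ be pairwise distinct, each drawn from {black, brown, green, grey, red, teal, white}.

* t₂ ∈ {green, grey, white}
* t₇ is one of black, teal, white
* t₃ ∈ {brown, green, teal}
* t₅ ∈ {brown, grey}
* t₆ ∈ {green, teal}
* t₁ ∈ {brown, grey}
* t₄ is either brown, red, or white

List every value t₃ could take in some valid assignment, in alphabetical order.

The 7 variables together cover exactly {black, brown, green, grey, red, teal, white} — 7 values for 7 variables — and black appears only in t₇'s list, so t₇ = black.
The 6 still-open variables draw from only 6 values {brown, green, grey, red, teal, white}, so each is used; only t₄ can be red, hence t₄ = red.
The 5 still-open variables draw from only 5 values {brown, green, grey, teal, white}, so each is used; only t₂ can be white, hence t₂ = white.
t₁ and t₅ share exactly the 2 values {brown, grey}; by pigeonhole those values go to them, so strike brown, grey from t₃.
No further eliminations apply; t₃ can still be any of green, teal.

green, teal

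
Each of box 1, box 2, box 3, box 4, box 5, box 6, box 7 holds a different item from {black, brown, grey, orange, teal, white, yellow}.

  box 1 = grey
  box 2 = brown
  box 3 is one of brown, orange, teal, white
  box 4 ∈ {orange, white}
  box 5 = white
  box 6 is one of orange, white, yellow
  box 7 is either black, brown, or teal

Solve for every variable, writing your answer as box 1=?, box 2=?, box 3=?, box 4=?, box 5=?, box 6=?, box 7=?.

box 1=grey, box 2=brown, box 3=teal, box 4=orange, box 5=white, box 6=yellow, box 7=black

box 1 has just one choice, so box 1 = grey.
That leaves box 2 = brown. So box 3, box 7 can't be brown.
box 5 must be white (only option left). Strike white from box 3, box 4, box 6.
box 4 must be orange (only option left). So box 3, box 6 can't be orange.
box 6's domain is down to {yellow}, so box 6 = yellow.
box 3 has just one choice, so box 3 = teal. Remove teal from box 7.
box 7's domain is down to {black}, so box 7 = black.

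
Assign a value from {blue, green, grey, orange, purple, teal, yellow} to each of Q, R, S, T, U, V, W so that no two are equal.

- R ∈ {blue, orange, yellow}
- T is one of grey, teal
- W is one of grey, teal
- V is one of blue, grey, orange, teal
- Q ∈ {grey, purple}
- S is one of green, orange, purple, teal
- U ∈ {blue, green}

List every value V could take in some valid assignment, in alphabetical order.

The 7 variables draw from only 7 values {blue, green, grey, orange, purple, teal, yellow}, so each is used; only R can be yellow, hence R = yellow.
T and W between them cover only {grey, teal} — a naked pair. Remove those values from Q, S, V.
Q must be purple (only option left). Remove purple from S.
No further eliminations apply; V can still be any of blue, orange.

blue, orange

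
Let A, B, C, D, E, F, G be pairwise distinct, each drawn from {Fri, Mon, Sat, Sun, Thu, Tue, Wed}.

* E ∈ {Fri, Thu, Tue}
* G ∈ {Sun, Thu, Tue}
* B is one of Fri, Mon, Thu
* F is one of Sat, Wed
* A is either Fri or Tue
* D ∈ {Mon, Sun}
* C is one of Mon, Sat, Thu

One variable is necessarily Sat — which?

The 7 variables together cover exactly {Fri, Mon, Sat, Sun, Thu, Tue, Wed} — 7 values for 7 variables — and Wed appears only in F's list, so F = Wed.
Among the 6 still-open variables, Sat fits only C (and all 6 values in {Fri, Mon, Sat, Sun, Thu, Tue} must be used), so C = Sat.

C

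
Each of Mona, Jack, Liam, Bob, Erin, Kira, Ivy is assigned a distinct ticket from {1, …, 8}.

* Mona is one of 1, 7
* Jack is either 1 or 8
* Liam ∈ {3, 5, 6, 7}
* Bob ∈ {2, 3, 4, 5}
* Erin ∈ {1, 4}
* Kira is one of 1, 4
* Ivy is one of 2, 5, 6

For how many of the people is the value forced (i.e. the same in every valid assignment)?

The 2 variables Erin and Kira are confined to {1, 4}, which locks those values in; drop them from Mona, Jack, Bob.
That leaves Mona = 7. Strike 7 from Liam.
Jack's domain is down to {8}, so Jack = 8.
Determined: Mona=7, Jack=8. The other people each still have more than one consistent value. That makes 2.

2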